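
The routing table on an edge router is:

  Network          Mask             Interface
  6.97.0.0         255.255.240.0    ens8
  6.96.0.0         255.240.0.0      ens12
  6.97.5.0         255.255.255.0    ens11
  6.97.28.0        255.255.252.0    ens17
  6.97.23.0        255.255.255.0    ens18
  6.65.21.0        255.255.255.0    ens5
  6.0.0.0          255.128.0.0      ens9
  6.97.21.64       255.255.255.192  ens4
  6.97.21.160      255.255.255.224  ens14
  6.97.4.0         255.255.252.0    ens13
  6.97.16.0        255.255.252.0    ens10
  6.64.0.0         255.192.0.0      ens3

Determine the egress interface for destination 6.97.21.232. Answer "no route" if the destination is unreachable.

ens12

Routes whose prefix contains 6.97.21.232:
  6.0.0.0/9 (6.0.0.0 - 6.127.255.255) -> ens9
  6.64.0.0/10 (6.64.0.0 - 6.127.255.255) -> ens3
  6.96.0.0/12 (6.96.0.0 - 6.111.255.255) -> ens12
More-specific entries that do NOT match:
  6.97.21.160/27 (6.97.21.160 - 6.97.21.191) does not contain 6.97.21.232
  6.97.21.64/26 (6.97.21.64 - 6.97.21.127) does not contain 6.97.21.232
  6.97.5.0/24 (6.97.5.0 - 6.97.5.255) does not contain 6.97.21.232
  6.97.23.0/24 (6.97.23.0 - 6.97.23.255) does not contain 6.97.21.232
  6.65.21.0/24 (6.65.21.0 - 6.65.21.255) does not contain 6.97.21.232
  6.97.28.0/22 (6.97.28.0 - 6.97.31.255) does not contain 6.97.21.232
  6.97.4.0/22 (6.97.4.0 - 6.97.7.255) does not contain 6.97.21.232
  6.97.16.0/22 (6.97.16.0 - 6.97.19.255) does not contain 6.97.21.232
  6.97.0.0/20 (6.97.0.0 - 6.97.15.255) does not contain 6.97.21.232
Longest matching prefix is /12 -> interface ens12.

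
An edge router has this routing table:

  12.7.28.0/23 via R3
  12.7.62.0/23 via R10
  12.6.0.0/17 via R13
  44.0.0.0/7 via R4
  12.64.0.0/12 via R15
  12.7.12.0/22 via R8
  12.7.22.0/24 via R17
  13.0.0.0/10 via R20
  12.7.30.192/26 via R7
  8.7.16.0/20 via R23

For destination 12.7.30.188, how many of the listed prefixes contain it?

0

No listed prefix contains 12.7.30.188.
Total matching entries: 0.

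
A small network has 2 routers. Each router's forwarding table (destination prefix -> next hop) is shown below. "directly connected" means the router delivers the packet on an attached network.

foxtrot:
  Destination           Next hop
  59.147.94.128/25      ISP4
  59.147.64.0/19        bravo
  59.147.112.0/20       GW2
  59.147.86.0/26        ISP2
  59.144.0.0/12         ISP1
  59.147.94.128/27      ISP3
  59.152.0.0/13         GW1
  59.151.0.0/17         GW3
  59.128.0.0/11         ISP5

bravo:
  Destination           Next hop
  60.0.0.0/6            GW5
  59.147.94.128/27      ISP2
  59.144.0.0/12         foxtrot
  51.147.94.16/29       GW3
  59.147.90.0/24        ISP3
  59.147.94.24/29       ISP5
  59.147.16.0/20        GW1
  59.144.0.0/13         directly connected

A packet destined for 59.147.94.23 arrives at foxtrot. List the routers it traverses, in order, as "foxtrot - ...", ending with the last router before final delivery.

foxtrot - bravo

At foxtrot: longest match for 59.147.94.23 is 59.147.64.0/19 -> bravo
At bravo: longest match for 59.147.94.23 is 59.144.0.0/13 -> directly connected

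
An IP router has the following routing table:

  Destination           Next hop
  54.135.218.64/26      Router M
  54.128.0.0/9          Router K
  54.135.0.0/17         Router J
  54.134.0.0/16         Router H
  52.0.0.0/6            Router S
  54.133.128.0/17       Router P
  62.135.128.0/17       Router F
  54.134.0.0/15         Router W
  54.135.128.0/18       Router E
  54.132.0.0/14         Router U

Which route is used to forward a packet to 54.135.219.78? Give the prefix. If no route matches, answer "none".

Entries matching 54.135.219.78:
  52.0.0.0/6 (52.0.0.0 - 55.255.255.255)
  54.128.0.0/9 (54.128.0.0 - 54.255.255.255)
  54.132.0.0/14 (54.132.0.0 - 54.135.255.255)
  54.134.0.0/15 (54.134.0.0 - 54.135.255.255)
Most specific is 54.134.0.0/15.

54.134.0.0/15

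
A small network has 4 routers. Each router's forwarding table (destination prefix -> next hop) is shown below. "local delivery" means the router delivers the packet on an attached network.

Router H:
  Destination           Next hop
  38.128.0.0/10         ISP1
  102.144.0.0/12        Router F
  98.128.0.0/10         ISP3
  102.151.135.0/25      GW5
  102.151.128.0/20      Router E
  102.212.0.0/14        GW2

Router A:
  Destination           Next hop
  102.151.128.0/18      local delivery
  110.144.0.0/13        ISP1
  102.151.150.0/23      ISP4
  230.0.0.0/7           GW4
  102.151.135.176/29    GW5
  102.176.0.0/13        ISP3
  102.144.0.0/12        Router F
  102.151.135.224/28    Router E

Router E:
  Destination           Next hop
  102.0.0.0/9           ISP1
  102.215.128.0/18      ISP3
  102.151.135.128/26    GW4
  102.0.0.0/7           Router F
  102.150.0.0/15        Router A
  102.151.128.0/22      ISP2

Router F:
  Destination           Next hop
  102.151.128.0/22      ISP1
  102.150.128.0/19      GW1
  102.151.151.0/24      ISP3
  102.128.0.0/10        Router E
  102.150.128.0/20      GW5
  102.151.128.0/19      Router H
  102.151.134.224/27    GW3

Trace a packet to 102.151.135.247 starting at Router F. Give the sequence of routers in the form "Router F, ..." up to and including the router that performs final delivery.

At Router F: longest match for 102.151.135.247 is 102.151.128.0/19 -> Router H
At Router H: longest match for 102.151.135.247 is 102.151.128.0/20 -> Router E
At Router E: longest match for 102.151.135.247 is 102.150.0.0/15 -> Router A
At Router A: longest match for 102.151.135.247 is 102.151.128.0/18 -> local delivery

Router F, Router H, Router E, Router A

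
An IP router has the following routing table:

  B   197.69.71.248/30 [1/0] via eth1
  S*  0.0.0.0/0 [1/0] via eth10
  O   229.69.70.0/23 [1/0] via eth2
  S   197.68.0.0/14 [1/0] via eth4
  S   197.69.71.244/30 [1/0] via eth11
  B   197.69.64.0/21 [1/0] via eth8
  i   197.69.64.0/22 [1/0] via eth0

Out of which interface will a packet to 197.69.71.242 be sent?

Routes whose prefix contains 197.69.71.242:
  0.0.0.0/0 (default, matches everything) -> eth10
  197.68.0.0/14 (197.68.0.0 - 197.71.255.255) -> eth4
  197.69.64.0/21 (197.69.64.0 - 197.69.71.255) -> eth8
More-specific entries that do NOT match:
  197.69.71.248/30 (197.69.71.248 - 197.69.71.251) does not contain 197.69.71.242
  197.69.71.244/30 (197.69.71.244 - 197.69.71.247) does not contain 197.69.71.242
  229.69.70.0/23 (229.69.70.0 - 229.69.71.255) does not contain 197.69.71.242
  197.69.64.0/22 (197.69.64.0 - 197.69.67.255) does not contain 197.69.71.242
Longest matching prefix is /21 -> interface eth8.

eth8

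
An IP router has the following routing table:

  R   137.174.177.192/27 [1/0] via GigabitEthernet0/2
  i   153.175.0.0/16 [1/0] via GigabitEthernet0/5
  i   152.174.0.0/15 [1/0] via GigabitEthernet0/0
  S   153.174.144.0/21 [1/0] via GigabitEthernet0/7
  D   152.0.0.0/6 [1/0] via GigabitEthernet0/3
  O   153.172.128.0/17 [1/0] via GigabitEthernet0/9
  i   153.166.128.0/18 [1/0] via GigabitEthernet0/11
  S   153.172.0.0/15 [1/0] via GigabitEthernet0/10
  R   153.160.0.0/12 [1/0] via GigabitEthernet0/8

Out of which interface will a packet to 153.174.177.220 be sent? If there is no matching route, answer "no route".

Routes whose prefix contains 153.174.177.220:
  152.0.0.0/6 (152.0.0.0 - 155.255.255.255) -> GigabitEthernet0/3
  153.160.0.0/12 (153.160.0.0 - 153.175.255.255) -> GigabitEthernet0/8
More-specific entries that do NOT match:
  137.174.177.192/27 (137.174.177.192 - 137.174.177.223) does not contain 153.174.177.220
  153.174.144.0/21 (153.174.144.0 - 153.174.151.255) does not contain 153.174.177.220
  153.166.128.0/18 (153.166.128.0 - 153.166.191.255) does not contain 153.174.177.220
  153.172.128.0/17 (153.172.128.0 - 153.172.255.255) does not contain 153.174.177.220
  153.175.0.0/16 (153.175.0.0 - 153.175.255.255) does not contain 153.174.177.220
  152.174.0.0/15 (152.174.0.0 - 152.175.255.255) does not contain 153.174.177.220
  153.172.0.0/15 (153.172.0.0 - 153.173.255.255) does not contain 153.174.177.220
Longest matching prefix is /12 -> interface GigabitEthernet0/8.

GigabitEthernet0/8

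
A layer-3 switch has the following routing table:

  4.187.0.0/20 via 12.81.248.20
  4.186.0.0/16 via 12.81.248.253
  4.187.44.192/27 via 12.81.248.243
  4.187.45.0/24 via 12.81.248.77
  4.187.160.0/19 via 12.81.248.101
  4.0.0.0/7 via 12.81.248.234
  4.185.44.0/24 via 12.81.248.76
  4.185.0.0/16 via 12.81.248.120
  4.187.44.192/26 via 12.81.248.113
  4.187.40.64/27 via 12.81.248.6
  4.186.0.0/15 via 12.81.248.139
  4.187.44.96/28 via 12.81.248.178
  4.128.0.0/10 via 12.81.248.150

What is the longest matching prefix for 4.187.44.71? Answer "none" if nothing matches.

Entries matching 4.187.44.71:
  4.0.0.0/7 (4.0.0.0 - 5.255.255.255)
  4.128.0.0/10 (4.128.0.0 - 4.191.255.255)
  4.186.0.0/15 (4.186.0.0 - 4.187.255.255)
Most specific is 4.186.0.0/15.

4.186.0.0/15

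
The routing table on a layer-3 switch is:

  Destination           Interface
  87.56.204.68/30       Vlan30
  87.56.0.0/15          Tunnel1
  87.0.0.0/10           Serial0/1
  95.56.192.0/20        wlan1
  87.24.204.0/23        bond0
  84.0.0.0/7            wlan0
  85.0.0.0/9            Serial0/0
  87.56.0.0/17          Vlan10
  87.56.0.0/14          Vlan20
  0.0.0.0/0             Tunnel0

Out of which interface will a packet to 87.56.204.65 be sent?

Tunnel1

Routes whose prefix contains 87.56.204.65:
  0.0.0.0/0 (default, matches everything) -> Tunnel0
  87.0.0.0/10 (87.0.0.0 - 87.63.255.255) -> Serial0/1
  87.56.0.0/14 (87.56.0.0 - 87.59.255.255) -> Vlan20
  87.56.0.0/15 (87.56.0.0 - 87.57.255.255) -> Tunnel1
More-specific entries that do NOT match:
  87.56.204.68/30 (87.56.204.68 - 87.56.204.71) does not contain 87.56.204.65
  87.24.204.0/23 (87.24.204.0 - 87.24.205.255) does not contain 87.56.204.65
  95.56.192.0/20 (95.56.192.0 - 95.56.207.255) does not contain 87.56.204.65
  87.56.0.0/17 (87.56.0.0 - 87.56.127.255) does not contain 87.56.204.65
Longest matching prefix is /15 -> interface Tunnel1.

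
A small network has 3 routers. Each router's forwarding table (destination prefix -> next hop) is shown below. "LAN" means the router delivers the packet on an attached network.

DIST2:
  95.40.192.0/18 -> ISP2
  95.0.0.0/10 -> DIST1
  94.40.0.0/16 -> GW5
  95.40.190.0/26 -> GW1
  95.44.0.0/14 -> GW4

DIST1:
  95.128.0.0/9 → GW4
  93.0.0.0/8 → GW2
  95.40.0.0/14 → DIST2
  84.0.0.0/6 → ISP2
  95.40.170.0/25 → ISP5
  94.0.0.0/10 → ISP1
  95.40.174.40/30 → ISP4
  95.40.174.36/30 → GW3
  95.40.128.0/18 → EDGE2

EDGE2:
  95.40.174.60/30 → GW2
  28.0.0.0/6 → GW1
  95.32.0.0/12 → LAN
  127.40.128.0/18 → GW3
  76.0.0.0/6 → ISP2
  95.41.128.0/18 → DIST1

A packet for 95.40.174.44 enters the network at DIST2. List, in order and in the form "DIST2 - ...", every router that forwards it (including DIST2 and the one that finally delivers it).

At DIST2: longest match for 95.40.174.44 is 95.0.0.0/10 -> DIST1
At DIST1: longest match for 95.40.174.44 is 95.40.128.0/18 -> EDGE2
At EDGE2: longest match for 95.40.174.44 is 95.32.0.0/12 -> LAN

DIST2 - DIST1 - EDGE2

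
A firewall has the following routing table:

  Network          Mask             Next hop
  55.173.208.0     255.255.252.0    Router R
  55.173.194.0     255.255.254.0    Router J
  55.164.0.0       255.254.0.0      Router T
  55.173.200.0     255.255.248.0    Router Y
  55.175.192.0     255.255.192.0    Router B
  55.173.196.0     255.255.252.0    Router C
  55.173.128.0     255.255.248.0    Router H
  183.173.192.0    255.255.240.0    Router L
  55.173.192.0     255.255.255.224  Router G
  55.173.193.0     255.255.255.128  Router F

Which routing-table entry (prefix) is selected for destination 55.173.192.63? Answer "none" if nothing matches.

55.173.192.63 is outside every listed prefix and there is no default route.

none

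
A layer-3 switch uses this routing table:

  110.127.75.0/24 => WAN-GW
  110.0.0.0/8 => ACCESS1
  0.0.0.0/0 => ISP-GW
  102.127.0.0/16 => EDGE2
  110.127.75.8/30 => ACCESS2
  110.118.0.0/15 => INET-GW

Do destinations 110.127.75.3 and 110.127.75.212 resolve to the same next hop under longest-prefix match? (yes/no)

110.127.75.3: longest match 110.127.75.0/24 -> WAN-GW
110.127.75.212: longest match 110.127.75.0/24 -> WAN-GW

yes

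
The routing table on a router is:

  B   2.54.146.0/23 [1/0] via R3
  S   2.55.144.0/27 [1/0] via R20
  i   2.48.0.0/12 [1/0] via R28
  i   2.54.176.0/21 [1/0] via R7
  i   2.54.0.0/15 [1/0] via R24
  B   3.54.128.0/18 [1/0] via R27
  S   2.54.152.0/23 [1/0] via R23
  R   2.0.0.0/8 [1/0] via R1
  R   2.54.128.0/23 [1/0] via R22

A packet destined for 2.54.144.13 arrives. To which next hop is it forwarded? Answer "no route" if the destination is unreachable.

Routes whose prefix contains 2.54.144.13:
  2.0.0.0/8 (2.0.0.0 - 2.255.255.255) -> R1
  2.48.0.0/12 (2.48.0.0 - 2.63.255.255) -> R28
  2.54.0.0/15 (2.54.0.0 - 2.55.255.255) -> R24
More-specific entries that do NOT match:
  2.55.144.0/27 (2.55.144.0 - 2.55.144.31) does not contain 2.54.144.13
  2.54.146.0/23 (2.54.146.0 - 2.54.147.255) does not contain 2.54.144.13
  2.54.152.0/23 (2.54.152.0 - 2.54.153.255) does not contain 2.54.144.13
  2.54.128.0/23 (2.54.128.0 - 2.54.129.255) does not contain 2.54.144.13
  2.54.176.0/21 (2.54.176.0 - 2.54.183.255) does not contain 2.54.144.13
  3.54.128.0/18 (3.54.128.0 - 3.54.191.255) does not contain 2.54.144.13
Longest matching prefix is /15 -> next hop R24.

R24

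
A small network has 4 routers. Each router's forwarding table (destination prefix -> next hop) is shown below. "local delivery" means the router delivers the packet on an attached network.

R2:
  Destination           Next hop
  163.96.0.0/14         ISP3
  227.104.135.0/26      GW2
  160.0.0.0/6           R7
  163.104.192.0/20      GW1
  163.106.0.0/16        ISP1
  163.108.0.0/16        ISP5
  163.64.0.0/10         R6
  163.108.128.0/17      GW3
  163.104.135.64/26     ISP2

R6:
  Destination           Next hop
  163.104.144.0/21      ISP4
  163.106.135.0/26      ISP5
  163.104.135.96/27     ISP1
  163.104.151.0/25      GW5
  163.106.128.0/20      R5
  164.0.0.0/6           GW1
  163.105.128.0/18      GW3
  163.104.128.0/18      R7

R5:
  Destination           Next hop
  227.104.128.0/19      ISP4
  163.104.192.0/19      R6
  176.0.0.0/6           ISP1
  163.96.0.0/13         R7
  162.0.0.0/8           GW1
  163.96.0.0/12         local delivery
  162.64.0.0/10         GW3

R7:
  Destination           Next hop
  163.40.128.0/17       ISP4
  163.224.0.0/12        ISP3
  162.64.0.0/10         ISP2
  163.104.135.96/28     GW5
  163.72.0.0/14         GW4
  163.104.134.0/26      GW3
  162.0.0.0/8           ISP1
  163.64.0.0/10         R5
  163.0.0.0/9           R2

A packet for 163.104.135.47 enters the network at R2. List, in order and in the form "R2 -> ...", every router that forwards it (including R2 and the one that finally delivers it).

At R2: longest match for 163.104.135.47 is 163.64.0.0/10 -> R6
At R6: longest match for 163.104.135.47 is 163.104.128.0/18 -> R7
At R7: longest match for 163.104.135.47 is 163.64.0.0/10 -> R5
At R5: longest match for 163.104.135.47 is 163.96.0.0/12 -> local delivery

R2 -> R6 -> R7 -> R5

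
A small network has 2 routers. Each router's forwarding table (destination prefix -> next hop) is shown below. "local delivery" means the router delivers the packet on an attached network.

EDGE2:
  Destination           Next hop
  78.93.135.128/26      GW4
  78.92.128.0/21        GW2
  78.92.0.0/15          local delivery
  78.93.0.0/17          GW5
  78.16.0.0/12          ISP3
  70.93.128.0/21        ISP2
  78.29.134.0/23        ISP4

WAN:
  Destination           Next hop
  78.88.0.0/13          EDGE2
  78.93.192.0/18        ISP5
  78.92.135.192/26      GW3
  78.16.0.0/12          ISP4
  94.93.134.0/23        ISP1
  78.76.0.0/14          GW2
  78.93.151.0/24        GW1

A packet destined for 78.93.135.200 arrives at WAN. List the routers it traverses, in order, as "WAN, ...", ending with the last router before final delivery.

WAN, EDGE2

At WAN: longest match for 78.93.135.200 is 78.88.0.0/13 -> EDGE2
At EDGE2: longest match for 78.93.135.200 is 78.92.0.0/15 -> local delivery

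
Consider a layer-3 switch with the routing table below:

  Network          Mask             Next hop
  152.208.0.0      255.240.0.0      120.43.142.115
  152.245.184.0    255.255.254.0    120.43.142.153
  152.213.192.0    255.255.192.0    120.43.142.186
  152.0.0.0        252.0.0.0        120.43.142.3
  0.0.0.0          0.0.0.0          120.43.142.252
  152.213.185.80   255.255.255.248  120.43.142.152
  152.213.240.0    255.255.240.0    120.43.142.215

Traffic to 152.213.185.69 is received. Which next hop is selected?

120.43.142.115

Routes whose prefix contains 152.213.185.69:
  0.0.0.0/0 (default, matches everything) -> 120.43.142.252
  152.0.0.0/6 (152.0.0.0 - 155.255.255.255) -> 120.43.142.3
  152.208.0.0/12 (152.208.0.0 - 152.223.255.255) -> 120.43.142.115
More-specific entries that do NOT match:
  152.213.185.80/29 (152.213.185.80 - 152.213.185.87) does not contain 152.213.185.69
  152.245.184.0/23 (152.245.184.0 - 152.245.185.255) does not contain 152.213.185.69
  152.213.240.0/20 (152.213.240.0 - 152.213.255.255) does not contain 152.213.185.69
  152.213.192.0/18 (152.213.192.0 - 152.213.255.255) does not contain 152.213.185.69
Longest matching prefix is /12 -> next hop 120.43.142.115.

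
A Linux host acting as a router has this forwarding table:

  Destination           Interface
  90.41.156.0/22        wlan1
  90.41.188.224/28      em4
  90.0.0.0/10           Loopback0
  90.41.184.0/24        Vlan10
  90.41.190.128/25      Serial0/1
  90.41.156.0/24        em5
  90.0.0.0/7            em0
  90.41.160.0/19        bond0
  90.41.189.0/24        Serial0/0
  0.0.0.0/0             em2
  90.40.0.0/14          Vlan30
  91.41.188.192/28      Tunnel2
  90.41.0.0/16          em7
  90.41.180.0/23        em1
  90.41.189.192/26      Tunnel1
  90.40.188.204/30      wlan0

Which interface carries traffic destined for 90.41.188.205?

bond0

Routes whose prefix contains 90.41.188.205:
  0.0.0.0/0 (default, matches everything) -> em2
  90.0.0.0/7 (90.0.0.0 - 91.255.255.255) -> em0
  90.0.0.0/10 (90.0.0.0 - 90.63.255.255) -> Loopback0
  90.40.0.0/14 (90.40.0.0 - 90.43.255.255) -> Vlan30
  90.41.0.0/16 (90.41.0.0 - 90.41.255.255) -> em7
  90.41.160.0/19 (90.41.160.0 - 90.41.191.255) -> bond0
More-specific entries that do NOT match:
  90.40.188.204/30 (90.40.188.204 - 90.40.188.207) does not contain 90.41.188.205
  90.41.188.224/28 (90.41.188.224 - 90.41.188.239) does not contain 90.41.188.205
  91.41.188.192/28 (91.41.188.192 - 91.41.188.207) does not contain 90.41.188.205
  90.41.189.192/26 (90.41.189.192 - 90.41.189.255) does not contain 90.41.188.205
  90.41.190.128/25 (90.41.190.128 - 90.41.190.255) does not contain 90.41.188.205
  90.41.184.0/24 (90.41.184.0 - 90.41.184.255) does not contain 90.41.188.205
  90.41.156.0/24 (90.41.156.0 - 90.41.156.255) does not contain 90.41.188.205
  90.41.189.0/24 (90.41.189.0 - 90.41.189.255) does not contain 90.41.188.205
  90.41.180.0/23 (90.41.180.0 - 90.41.181.255) does not contain 90.41.188.205
  90.41.156.0/22 (90.41.156.0 - 90.41.159.255) does not contain 90.41.188.205
Longest matching prefix is /19 -> interface bond0.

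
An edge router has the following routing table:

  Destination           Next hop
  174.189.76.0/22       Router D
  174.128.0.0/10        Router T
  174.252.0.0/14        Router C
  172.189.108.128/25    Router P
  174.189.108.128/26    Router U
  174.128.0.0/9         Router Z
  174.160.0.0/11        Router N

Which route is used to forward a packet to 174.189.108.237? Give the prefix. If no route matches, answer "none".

Entries matching 174.189.108.237:
  174.128.0.0/9 (174.128.0.0 - 174.255.255.255)
  174.128.0.0/10 (174.128.0.0 - 174.191.255.255)
  174.160.0.0/11 (174.160.0.0 - 174.191.255.255)
Most specific is 174.160.0.0/11.

174.160.0.0/11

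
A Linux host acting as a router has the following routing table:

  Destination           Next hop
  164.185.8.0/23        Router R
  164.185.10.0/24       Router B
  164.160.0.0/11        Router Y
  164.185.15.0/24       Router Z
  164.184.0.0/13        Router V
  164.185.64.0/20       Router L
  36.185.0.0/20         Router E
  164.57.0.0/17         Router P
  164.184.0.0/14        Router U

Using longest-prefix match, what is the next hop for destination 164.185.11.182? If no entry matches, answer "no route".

Routes whose prefix contains 164.185.11.182:
  164.160.0.0/11 (164.160.0.0 - 164.191.255.255) -> Router Y
  164.184.0.0/13 (164.184.0.0 - 164.191.255.255) -> Router V
  164.184.0.0/14 (164.184.0.0 - 164.187.255.255) -> Router U
More-specific entries that do NOT match:
  164.185.10.0/24 (164.185.10.0 - 164.185.10.255) does not contain 164.185.11.182
  164.185.15.0/24 (164.185.15.0 - 164.185.15.255) does not contain 164.185.11.182
  164.185.8.0/23 (164.185.8.0 - 164.185.9.255) does not contain 164.185.11.182
  164.185.64.0/20 (164.185.64.0 - 164.185.79.255) does not contain 164.185.11.182
  36.185.0.0/20 (36.185.0.0 - 36.185.15.255) does not contain 164.185.11.182
  164.57.0.0/17 (164.57.0.0 - 164.57.127.255) does not contain 164.185.11.182
Longest matching prefix is /14 -> next hop Router U.

Router U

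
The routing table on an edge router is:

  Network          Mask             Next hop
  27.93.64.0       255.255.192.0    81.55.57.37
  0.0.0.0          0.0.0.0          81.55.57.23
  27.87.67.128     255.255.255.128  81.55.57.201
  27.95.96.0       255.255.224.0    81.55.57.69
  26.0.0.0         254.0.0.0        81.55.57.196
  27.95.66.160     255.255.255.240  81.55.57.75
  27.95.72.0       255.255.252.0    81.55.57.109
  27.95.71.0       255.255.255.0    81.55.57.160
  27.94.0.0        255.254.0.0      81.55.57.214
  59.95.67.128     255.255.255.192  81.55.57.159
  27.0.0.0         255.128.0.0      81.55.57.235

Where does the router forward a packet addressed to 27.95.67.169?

Routes whose prefix contains 27.95.67.169:
  0.0.0.0/0 (default, matches everything) -> 81.55.57.23
  26.0.0.0/7 (26.0.0.0 - 27.255.255.255) -> 81.55.57.196
  27.0.0.0/9 (27.0.0.0 - 27.127.255.255) -> 81.55.57.235
  27.94.0.0/15 (27.94.0.0 - 27.95.255.255) -> 81.55.57.214
More-specific entries that do NOT match:
  27.95.66.160/28 (27.95.66.160 - 27.95.66.175) does not contain 27.95.67.169
  59.95.67.128/26 (59.95.67.128 - 59.95.67.191) does not contain 27.95.67.169
  27.87.67.128/25 (27.87.67.128 - 27.87.67.255) does not contain 27.95.67.169
  27.95.71.0/24 (27.95.71.0 - 27.95.71.255) does not contain 27.95.67.169
  27.95.72.0/22 (27.95.72.0 - 27.95.75.255) does not contain 27.95.67.169
  27.95.96.0/19 (27.95.96.0 - 27.95.127.255) does not contain 27.95.67.169
  27.93.64.0/18 (27.93.64.0 - 27.93.127.255) does not contain 27.95.67.169
Longest matching prefix is /15 -> next hop 81.55.57.214.

81.55.57.214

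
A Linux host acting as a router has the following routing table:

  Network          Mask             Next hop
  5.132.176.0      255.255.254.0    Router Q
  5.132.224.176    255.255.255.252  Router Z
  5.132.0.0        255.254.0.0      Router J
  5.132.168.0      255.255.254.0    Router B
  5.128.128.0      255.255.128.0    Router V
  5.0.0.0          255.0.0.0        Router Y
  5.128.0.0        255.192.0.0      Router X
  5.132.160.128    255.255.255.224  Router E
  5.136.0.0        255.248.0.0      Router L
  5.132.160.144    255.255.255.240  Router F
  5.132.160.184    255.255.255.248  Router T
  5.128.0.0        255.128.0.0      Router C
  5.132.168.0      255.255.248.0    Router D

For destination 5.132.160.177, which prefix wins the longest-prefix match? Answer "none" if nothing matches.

5.132.0.0/15

Entries matching 5.132.160.177:
  5.0.0.0/8 (5.0.0.0 - 5.255.255.255)
  5.128.0.0/9 (5.128.0.0 - 5.255.255.255)
  5.128.0.0/10 (5.128.0.0 - 5.191.255.255)
  5.132.0.0/15 (5.132.0.0 - 5.133.255.255)
Most specific is 5.132.0.0/15.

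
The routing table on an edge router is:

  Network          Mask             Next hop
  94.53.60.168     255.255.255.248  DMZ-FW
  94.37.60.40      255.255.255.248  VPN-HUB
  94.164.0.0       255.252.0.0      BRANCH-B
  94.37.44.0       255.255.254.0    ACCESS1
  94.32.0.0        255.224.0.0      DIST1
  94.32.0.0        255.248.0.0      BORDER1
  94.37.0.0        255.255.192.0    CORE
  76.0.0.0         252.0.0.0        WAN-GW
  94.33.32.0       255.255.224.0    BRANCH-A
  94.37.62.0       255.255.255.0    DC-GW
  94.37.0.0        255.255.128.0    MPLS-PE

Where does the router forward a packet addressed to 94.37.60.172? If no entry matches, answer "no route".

Routes whose prefix contains 94.37.60.172:
  94.32.0.0/11 (94.32.0.0 - 94.63.255.255) -> DIST1
  94.32.0.0/13 (94.32.0.0 - 94.39.255.255) -> BORDER1
  94.37.0.0/17 (94.37.0.0 - 94.37.127.255) -> MPLS-PE
  94.37.0.0/18 (94.37.0.0 - 94.37.63.255) -> CORE
More-specific entries that do NOT match:
  94.53.60.168/29 (94.53.60.168 - 94.53.60.175) does not contain 94.37.60.172
  94.37.60.40/29 (94.37.60.40 - 94.37.60.47) does not contain 94.37.60.172
  94.37.62.0/24 (94.37.62.0 - 94.37.62.255) does not contain 94.37.60.172
  94.37.44.0/23 (94.37.44.0 - 94.37.45.255) does not contain 94.37.60.172
  94.33.32.0/19 (94.33.32.0 - 94.33.63.255) does not contain 94.37.60.172
Longest matching prefix is /18 -> next hop CORE.

CORE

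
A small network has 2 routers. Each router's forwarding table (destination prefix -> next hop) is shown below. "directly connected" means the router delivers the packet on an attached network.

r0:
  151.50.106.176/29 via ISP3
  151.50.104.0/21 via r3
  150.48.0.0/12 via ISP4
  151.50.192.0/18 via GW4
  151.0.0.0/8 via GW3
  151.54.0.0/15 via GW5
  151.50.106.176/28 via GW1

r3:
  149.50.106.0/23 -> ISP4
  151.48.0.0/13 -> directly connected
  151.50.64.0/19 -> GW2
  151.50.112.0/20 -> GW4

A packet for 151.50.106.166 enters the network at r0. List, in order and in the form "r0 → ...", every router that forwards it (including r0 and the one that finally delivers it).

r0 → r3

At r0: longest match for 151.50.106.166 is 151.50.104.0/21 -> r3
At r3: longest match for 151.50.106.166 is 151.48.0.0/13 -> directly connected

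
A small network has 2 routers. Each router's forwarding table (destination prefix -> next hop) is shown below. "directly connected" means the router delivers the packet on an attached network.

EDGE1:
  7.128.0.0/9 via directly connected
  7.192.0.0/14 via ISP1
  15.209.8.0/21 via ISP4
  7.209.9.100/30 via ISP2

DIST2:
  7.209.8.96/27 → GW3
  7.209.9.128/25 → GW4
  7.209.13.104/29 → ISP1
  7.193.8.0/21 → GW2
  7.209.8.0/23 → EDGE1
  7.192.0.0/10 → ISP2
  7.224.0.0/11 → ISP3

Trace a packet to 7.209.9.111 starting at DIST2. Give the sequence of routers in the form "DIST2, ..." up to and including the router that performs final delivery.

DIST2, EDGE1

At DIST2: longest match for 7.209.9.111 is 7.209.8.0/23 -> EDGE1
At EDGE1: longest match for 7.209.9.111 is 7.128.0.0/9 -> directly connected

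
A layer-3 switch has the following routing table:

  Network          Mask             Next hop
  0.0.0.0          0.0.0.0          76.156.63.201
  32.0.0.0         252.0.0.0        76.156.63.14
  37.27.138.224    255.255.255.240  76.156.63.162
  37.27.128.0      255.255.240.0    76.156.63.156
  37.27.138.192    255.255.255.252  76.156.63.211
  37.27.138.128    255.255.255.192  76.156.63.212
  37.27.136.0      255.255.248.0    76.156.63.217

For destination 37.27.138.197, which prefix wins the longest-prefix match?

Entries matching 37.27.138.197:
  0.0.0.0/0 (default, matches everything)
  37.27.128.0/20 (37.27.128.0 - 37.27.143.255)
  37.27.136.0/21 (37.27.136.0 - 37.27.143.255)
Most specific is 37.27.136.0/21.

37.27.136.0/21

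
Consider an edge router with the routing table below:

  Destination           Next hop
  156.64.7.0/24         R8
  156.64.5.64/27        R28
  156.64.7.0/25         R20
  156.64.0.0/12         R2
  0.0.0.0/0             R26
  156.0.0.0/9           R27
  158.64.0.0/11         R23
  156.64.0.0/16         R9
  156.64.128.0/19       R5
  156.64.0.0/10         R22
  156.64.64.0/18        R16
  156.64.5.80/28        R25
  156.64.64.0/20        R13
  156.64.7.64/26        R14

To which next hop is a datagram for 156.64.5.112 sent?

R9

Routes whose prefix contains 156.64.5.112:
  0.0.0.0/0 (default, matches everything) -> R26
  156.0.0.0/9 (156.0.0.0 - 156.127.255.255) -> R27
  156.64.0.0/10 (156.64.0.0 - 156.127.255.255) -> R22
  156.64.0.0/12 (156.64.0.0 - 156.79.255.255) -> R2
  156.64.0.0/16 (156.64.0.0 - 156.64.255.255) -> R9
More-specific entries that do NOT match:
  156.64.5.80/28 (156.64.5.80 - 156.64.5.95) does not contain 156.64.5.112
  156.64.5.64/27 (156.64.5.64 - 156.64.5.95) does not contain 156.64.5.112
  156.64.7.64/26 (156.64.7.64 - 156.64.7.127) does not contain 156.64.5.112
  156.64.7.0/25 (156.64.7.0 - 156.64.7.127) does not contain 156.64.5.112
  156.64.7.0/24 (156.64.7.0 - 156.64.7.255) does not contain 156.64.5.112
  156.64.64.0/20 (156.64.64.0 - 156.64.79.255) does not contain 156.64.5.112
  156.64.128.0/19 (156.64.128.0 - 156.64.159.255) does not contain 156.64.5.112
  156.64.64.0/18 (156.64.64.0 - 156.64.127.255) does not contain 156.64.5.112
Longest matching prefix is /16 -> next hop R9.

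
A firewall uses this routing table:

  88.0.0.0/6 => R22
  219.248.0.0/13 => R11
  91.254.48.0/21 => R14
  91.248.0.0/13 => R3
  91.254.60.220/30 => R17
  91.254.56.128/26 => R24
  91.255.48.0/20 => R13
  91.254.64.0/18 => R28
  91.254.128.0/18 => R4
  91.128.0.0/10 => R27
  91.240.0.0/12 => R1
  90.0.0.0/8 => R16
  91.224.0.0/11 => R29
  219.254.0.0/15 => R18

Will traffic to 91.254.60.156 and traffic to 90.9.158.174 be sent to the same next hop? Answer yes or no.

no

91.254.60.156: longest match 91.248.0.0/13 -> R3
90.9.158.174: longest match 90.0.0.0/8 -> R16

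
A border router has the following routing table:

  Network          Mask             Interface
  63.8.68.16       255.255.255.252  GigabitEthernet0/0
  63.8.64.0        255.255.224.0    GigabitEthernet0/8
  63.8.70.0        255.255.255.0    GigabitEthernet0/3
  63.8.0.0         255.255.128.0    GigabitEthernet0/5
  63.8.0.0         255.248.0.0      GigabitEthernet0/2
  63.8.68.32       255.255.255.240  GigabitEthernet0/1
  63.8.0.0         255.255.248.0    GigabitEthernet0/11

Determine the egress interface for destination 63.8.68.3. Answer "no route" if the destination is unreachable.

GigabitEthernet0/8

Routes whose prefix contains 63.8.68.3:
  63.8.0.0/13 (63.8.0.0 - 63.15.255.255) -> GigabitEthernet0/2
  63.8.0.0/17 (63.8.0.0 - 63.8.127.255) -> GigabitEthernet0/5
  63.8.64.0/19 (63.8.64.0 - 63.8.95.255) -> GigabitEthernet0/8
More-specific entries that do NOT match:
  63.8.68.16/30 (63.8.68.16 - 63.8.68.19) does not contain 63.8.68.3
  63.8.68.32/28 (63.8.68.32 - 63.8.68.47) does not contain 63.8.68.3
  63.8.70.0/24 (63.8.70.0 - 63.8.70.255) does not contain 63.8.68.3
  63.8.0.0/21 (63.8.0.0 - 63.8.7.255) does not contain 63.8.68.3
Longest matching prefix is /19 -> interface GigabitEthernet0/8.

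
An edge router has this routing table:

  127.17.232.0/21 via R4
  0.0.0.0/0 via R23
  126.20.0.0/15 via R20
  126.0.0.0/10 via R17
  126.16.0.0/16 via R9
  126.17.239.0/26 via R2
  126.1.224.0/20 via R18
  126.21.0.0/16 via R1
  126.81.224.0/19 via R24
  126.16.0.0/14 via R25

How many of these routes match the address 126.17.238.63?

Prefixes containing 126.17.238.63:
  0.0.0.0/0 (default, matches everything)
  126.0.0.0/10 (126.0.0.0 - 126.63.255.255)
  126.16.0.0/14 (126.16.0.0 - 126.19.255.255)
Total matching entries: 3.

3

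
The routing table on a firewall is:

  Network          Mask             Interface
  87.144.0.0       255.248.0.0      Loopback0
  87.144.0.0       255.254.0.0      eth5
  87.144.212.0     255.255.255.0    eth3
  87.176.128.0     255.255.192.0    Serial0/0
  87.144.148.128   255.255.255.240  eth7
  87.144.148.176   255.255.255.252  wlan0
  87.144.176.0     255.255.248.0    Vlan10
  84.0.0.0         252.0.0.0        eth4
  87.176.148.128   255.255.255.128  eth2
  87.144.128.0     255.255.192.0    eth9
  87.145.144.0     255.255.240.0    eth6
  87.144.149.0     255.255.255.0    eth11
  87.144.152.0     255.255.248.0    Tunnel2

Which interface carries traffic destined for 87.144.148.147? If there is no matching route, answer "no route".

eth9

Routes whose prefix contains 87.144.148.147:
  84.0.0.0/6 (84.0.0.0 - 87.255.255.255) -> eth4
  87.144.0.0/13 (87.144.0.0 - 87.151.255.255) -> Loopback0
  87.144.0.0/15 (87.144.0.0 - 87.145.255.255) -> eth5
  87.144.128.0/18 (87.144.128.0 - 87.144.191.255) -> eth9
More-specific entries that do NOT match:
  87.144.148.176/30 (87.144.148.176 - 87.144.148.179) does not contain 87.144.148.147
  87.144.148.128/28 (87.144.148.128 - 87.144.148.143) does not contain 87.144.148.147
  87.176.148.128/25 (87.176.148.128 - 87.176.148.255) does not contain 87.144.148.147
  87.144.212.0/24 (87.144.212.0 - 87.144.212.255) does not contain 87.144.148.147
  87.144.149.0/24 (87.144.149.0 - 87.144.149.255) does not contain 87.144.148.147
  87.144.176.0/21 (87.144.176.0 - 87.144.183.255) does not contain 87.144.148.147
  87.144.152.0/21 (87.144.152.0 - 87.144.159.255) does not contain 87.144.148.147
  87.145.144.0/20 (87.145.144.0 - 87.145.159.255) does not contain 87.144.148.147
Longest matching prefix is /18 -> interface eth9.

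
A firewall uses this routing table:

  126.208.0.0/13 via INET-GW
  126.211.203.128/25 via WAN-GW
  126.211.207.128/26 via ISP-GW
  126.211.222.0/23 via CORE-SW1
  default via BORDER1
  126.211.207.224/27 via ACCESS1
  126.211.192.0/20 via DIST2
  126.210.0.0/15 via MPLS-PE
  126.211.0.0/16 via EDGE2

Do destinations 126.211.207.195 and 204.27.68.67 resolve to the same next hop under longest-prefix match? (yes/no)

126.211.207.195: longest match 126.211.192.0/20 -> DIST2
204.27.68.67: longest match 0.0.0.0/0 -> BORDER1

no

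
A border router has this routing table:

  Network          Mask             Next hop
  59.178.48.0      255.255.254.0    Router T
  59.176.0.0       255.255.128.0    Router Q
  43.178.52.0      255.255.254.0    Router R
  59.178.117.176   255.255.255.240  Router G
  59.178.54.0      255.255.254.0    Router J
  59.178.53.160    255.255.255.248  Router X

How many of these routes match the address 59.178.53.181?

0

No listed prefix contains 59.178.53.181.
Total matching entries: 0.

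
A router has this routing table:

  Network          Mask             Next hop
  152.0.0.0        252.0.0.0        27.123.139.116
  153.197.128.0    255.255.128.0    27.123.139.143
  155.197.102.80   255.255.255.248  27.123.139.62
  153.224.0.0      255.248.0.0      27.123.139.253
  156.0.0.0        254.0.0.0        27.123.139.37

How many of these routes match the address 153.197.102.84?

Prefixes containing 153.197.102.84:
  152.0.0.0/6 (152.0.0.0 - 155.255.255.255)
Total matching entries: 1.

1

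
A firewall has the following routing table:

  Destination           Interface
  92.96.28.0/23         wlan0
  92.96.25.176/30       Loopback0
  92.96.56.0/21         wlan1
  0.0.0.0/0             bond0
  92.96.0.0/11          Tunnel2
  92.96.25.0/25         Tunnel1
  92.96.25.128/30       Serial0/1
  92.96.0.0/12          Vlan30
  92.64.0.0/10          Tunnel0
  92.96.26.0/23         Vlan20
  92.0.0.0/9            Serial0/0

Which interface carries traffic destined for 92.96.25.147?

Routes whose prefix contains 92.96.25.147:
  0.0.0.0/0 (default, matches everything) -> bond0
  92.0.0.0/9 (92.0.0.0 - 92.127.255.255) -> Serial0/0
  92.64.0.0/10 (92.64.0.0 - 92.127.255.255) -> Tunnel0
  92.96.0.0/11 (92.96.0.0 - 92.127.255.255) -> Tunnel2
  92.96.0.0/12 (92.96.0.0 - 92.111.255.255) -> Vlan30
More-specific entries that do NOT match:
  92.96.25.176/30 (92.96.25.176 - 92.96.25.179) does not contain 92.96.25.147
  92.96.25.128/30 (92.96.25.128 - 92.96.25.131) does not contain 92.96.25.147
  92.96.25.0/25 (92.96.25.0 - 92.96.25.127) does not contain 92.96.25.147
  92.96.28.0/23 (92.96.28.0 - 92.96.29.255) does not contain 92.96.25.147
  92.96.26.0/23 (92.96.26.0 - 92.96.27.255) does not contain 92.96.25.147
  92.96.56.0/21 (92.96.56.0 - 92.96.63.255) does not contain 92.96.25.147
Longest matching prefix is /12 -> interface Vlan30.

Vlan30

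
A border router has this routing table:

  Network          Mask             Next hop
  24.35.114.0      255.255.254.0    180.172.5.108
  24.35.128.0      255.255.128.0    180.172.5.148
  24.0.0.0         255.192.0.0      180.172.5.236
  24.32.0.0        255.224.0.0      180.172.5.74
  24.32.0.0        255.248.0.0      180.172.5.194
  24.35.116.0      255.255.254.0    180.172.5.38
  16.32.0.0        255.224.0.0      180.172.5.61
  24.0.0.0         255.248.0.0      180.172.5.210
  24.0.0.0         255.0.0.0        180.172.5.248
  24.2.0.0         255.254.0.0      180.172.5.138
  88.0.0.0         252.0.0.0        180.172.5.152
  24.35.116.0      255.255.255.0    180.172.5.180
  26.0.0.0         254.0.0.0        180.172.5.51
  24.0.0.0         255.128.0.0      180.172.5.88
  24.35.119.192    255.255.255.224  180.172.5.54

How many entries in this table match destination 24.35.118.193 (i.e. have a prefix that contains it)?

Prefixes containing 24.35.118.193:
  24.0.0.0/8 (24.0.0.0 - 24.255.255.255)
  24.0.0.0/9 (24.0.0.0 - 24.127.255.255)
  24.0.0.0/10 (24.0.0.0 - 24.63.255.255)
  24.32.0.0/11 (24.32.0.0 - 24.63.255.255)
  24.32.0.0/13 (24.32.0.0 - 24.39.255.255)
Total matching entries: 5.

5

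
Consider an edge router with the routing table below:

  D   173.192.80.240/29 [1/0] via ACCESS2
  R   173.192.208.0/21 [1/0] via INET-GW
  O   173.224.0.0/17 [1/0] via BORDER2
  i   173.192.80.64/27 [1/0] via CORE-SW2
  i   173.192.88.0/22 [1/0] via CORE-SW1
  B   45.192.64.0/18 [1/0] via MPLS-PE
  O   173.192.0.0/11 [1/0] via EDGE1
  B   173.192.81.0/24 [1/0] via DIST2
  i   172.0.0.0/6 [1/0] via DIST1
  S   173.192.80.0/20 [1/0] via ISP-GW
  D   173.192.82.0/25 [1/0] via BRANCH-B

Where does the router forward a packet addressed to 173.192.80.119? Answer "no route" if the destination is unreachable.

Routes whose prefix contains 173.192.80.119:
  172.0.0.0/6 (172.0.0.0 - 175.255.255.255) -> DIST1
  173.192.0.0/11 (173.192.0.0 - 173.223.255.255) -> EDGE1
  173.192.80.0/20 (173.192.80.0 - 173.192.95.255) -> ISP-GW
More-specific entries that do NOT match:
  173.192.80.240/29 (173.192.80.240 - 173.192.80.247) does not contain 173.192.80.119
  173.192.80.64/27 (173.192.80.64 - 173.192.80.95) does not contain 173.192.80.119
  173.192.82.0/25 (173.192.82.0 - 173.192.82.127) does not contain 173.192.80.119
  173.192.81.0/24 (173.192.81.0 - 173.192.81.255) does not contain 173.192.80.119
  173.192.88.0/22 (173.192.88.0 - 173.192.91.255) does not contain 173.192.80.119
  173.192.208.0/21 (173.192.208.0 - 173.192.215.255) does not contain 173.192.80.119
Longest matching prefix is /20 -> next hop ISP-GW.

ISP-GW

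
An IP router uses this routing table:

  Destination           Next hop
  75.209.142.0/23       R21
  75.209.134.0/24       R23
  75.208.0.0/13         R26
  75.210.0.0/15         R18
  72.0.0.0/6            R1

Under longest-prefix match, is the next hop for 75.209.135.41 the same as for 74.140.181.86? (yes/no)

75.209.135.41: longest match 75.208.0.0/13 -> R26
74.140.181.86: longest match 72.0.0.0/6 -> R1

no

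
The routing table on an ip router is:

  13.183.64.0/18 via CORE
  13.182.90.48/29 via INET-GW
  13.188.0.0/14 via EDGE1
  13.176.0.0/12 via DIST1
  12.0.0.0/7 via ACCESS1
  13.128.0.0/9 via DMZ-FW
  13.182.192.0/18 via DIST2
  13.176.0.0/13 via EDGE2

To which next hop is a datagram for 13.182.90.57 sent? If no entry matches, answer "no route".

Routes whose prefix contains 13.182.90.57:
  12.0.0.0/7 (12.0.0.0 - 13.255.255.255) -> ACCESS1
  13.128.0.0/9 (13.128.0.0 - 13.255.255.255) -> DMZ-FW
  13.176.0.0/12 (13.176.0.0 - 13.191.255.255) -> DIST1
  13.176.0.0/13 (13.176.0.0 - 13.183.255.255) -> EDGE2
More-specific entries that do NOT match:
  13.182.90.48/29 (13.182.90.48 - 13.182.90.55) does not contain 13.182.90.57
  13.183.64.0/18 (13.183.64.0 - 13.183.127.255) does not contain 13.182.90.57
  13.182.192.0/18 (13.182.192.0 - 13.182.255.255) does not contain 13.182.90.57
  13.188.0.0/14 (13.188.0.0 - 13.191.255.255) does not contain 13.182.90.57
Longest matching prefix is /13 -> next hop EDGE2.

EDGE2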